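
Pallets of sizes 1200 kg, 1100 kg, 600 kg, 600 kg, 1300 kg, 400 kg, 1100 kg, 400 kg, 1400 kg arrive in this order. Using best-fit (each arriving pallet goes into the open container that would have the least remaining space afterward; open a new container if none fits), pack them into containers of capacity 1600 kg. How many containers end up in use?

  1200 → container 1 (new)  [load 1200/1600]
  1100 → container 2 (new)  [load 1100/1600]
  600 → container 3 (new)  [load 600/1600]
  600 → container 3  [load 1200/1600]
  1300 → container 4 (new)  [load 1300/1600]
  400 → container 1  [load 1600/1600]
  1100 → container 5 (new)  [load 1100/1600]
  400 → container 3  [load 1600/1600]
  1400 → container 6 (new)  [load 1400/1600]
6 containers opened.

6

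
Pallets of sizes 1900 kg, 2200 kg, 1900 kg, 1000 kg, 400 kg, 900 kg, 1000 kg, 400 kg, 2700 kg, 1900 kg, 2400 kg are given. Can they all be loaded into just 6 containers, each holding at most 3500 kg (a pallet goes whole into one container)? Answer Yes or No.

Yes

A valid assignment using 6 containers:
  container 1: 2700 + 400 + 400 = 3500
  container 2: 2400 + 1000 = 3400
  container 3: 2200 + 1000 = 3200
  container 4: 1900 + 900 = 2800
  container 5: 1900 = 1900
  container 6: 1900 = 1900
Every load is within 3500 kg, so 6 containers suffice.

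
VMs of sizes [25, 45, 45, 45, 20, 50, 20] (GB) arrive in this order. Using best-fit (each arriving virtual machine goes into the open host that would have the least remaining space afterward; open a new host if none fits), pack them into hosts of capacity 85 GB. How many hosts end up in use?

  25 → host 1 (new)  [load 25/85]
  45 → host 1  [load 70/85]
  45 → host 2 (new)  [load 45/85]
  45 → host 3 (new)  [load 45/85]
  20 → host 2  [load 65/85]
  50 → host 4 (new)  [load 50/85]
  20 → host 2  [load 85/85]
4 hosts opened.

4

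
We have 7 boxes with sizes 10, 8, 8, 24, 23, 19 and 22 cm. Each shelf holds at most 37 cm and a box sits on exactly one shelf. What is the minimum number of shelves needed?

Total = 24 + 23 + 22 + 19 + 10 + 8 + 8 = 114 cm.
Lower bound: ⌈114/37⌉ = 4 shelves.
A packing using 4 shelves:
  shelf 1: 24 + 10 = 34
  shelf 2: 23 + 8 = 31
  shelf 3: 22 + 8 = 30
  shelf 4: 19 = 19
This matches the lower bound, so 4 is optimal.

4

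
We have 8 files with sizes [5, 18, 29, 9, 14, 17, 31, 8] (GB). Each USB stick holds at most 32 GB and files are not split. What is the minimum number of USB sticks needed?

5

Total = 31 + 29 + 18 + 17 + 14 + 9 + 8 + 5 = 131 GB.
Lower bound: ⌈131/32⌉ = 5 USB sticks.
A packing using 5 USB sticks:
  USB stick 1: 31 = 31
  USB stick 2: 29 = 29
  USB stick 3: 18 + 14 = 32
  USB stick 4: 17 + 9 + 5 = 31
  USB stick 5: 8 = 8
This matches the lower bound, so 5 is optimal.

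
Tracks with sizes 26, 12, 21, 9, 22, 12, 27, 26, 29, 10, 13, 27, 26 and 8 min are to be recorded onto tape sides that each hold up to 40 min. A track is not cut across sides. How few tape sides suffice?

Total = 29 + 27 + 27 + 26 + 26 + 26 + 22 + 21 + 13 + 12 + 12 + 10 + 9 + 8 = 268 min.
Lower bound: ⌈268/40⌉ = 7 tape sides.
Also, 8 tracks each exceed 20 min, and no two of those can share a side, so at least 8 tape sides are needed.
A packing using 8 tape sides:
  side 1: 29 + 10 = 39
  side 2: 27 + 13 = 40
  side 3: 27 + 12 = 39
  side 4: 26 + 12 = 38
  side 5: 26 + 9 = 35
  side 6: 26 + 8 = 34
  side 7: 22 = 22
  side 8: 21 = 21
This matches the lower bound, so 8 is optimal.

8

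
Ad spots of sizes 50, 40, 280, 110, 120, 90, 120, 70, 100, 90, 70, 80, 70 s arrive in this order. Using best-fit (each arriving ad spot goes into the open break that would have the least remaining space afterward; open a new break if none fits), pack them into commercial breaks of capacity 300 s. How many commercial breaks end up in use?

5

  50 → break 1 (new)  [load 50/300]
  40 → break 1  [load 90/300]
  280 → break 2 (new)  [load 280/300]
  110 → break 1  [load 200/300]
  120 → break 3 (new)  [load 120/300]
  90 → break 1  [load 290/300]
  120 → break 3  [load 240/300]
  70 → break 4 (new)  [load 70/300]
  100 → break 4  [load 170/300]
  90 → break 4  [load 260/300]
  70 → break 5 (new)  [load 70/300]
  80 → break 5  [load 150/300]
  70 → break 5  [load 220/300]
5 commercial breaks opened.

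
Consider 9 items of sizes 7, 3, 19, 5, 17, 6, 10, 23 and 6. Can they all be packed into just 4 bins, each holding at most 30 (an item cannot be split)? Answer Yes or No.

A valid assignment using 4 bins:
  bin 1: 23 + 7 = 30
  bin 2: 19 + 10 = 29
  bin 3: 17 + 6 + 6 = 29
  bin 4: 5 + 3 = 8
Every load is within 30, so 4 bins suffice.

Yes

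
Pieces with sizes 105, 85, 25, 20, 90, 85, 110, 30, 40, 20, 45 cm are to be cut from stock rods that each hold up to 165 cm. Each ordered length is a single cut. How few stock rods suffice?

5

Total = 110 + 105 + 90 + 85 + 85 + 45 + 40 + 30 + 25 + 20 + 20 = 655 cm.
Lower bound: ⌈655/165⌉ = 4 stock rods.
Also, 5 pieces each exceed 165/2 cm, and no two of those can share a stock rod, so at least 5 stock rods are needed.
A packing using 5 stock rods:
  stock rod 1: 110 + 45 = 155
  stock rod 2: 105 + 40 + 20 = 165
  stock rod 3: 90 + 30 + 25 + 20 = 165
  stock rod 4: 85 = 85
  stock rod 5: 85 = 85
This matches the lower bound, so 5 is optimal.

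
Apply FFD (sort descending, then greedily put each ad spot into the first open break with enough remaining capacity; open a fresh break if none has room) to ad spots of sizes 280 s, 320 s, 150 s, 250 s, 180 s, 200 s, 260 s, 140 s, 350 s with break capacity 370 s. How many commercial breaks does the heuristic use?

7

Sorted descending: 350, 320, 280, 260, 250, 200, 180, 150, 140.
  350 → break 1 (new)  [load 350/370]
  320 → break 2 (new)  [load 320/370]
  280 → break 3 (new)  [load 280/370]
  260 → break 4 (new)  [load 260/370]
  250 → break 5 (new)  [load 250/370]
  200 → break 6 (new)  [load 200/370]
  180 → break 7 (new)  [load 180/370]
  150 → break 6  [load 350/370]
  140 → break 7  [load 320/370]
7 commercial breaks opened.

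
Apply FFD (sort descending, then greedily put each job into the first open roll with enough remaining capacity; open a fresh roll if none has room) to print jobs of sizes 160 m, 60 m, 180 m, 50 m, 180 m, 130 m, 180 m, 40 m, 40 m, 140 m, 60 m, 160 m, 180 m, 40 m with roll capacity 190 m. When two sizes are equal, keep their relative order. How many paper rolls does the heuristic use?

9

Sorted descending: 180, 180, 180, 180, 160, 160, 140, 130, 60, 60, 50, 40, 40, 40.
  180 → roll 1 (new)  [load 180/190]
  180 → roll 2 (new)  [load 180/190]
  180 → roll 3 (new)  [load 180/190]
  180 → roll 4 (new)  [load 180/190]
  160 → roll 5 (new)  [load 160/190]
  160 → roll 6 (new)  [load 160/190]
  140 → roll 7 (new)  [load 140/190]
  130 → roll 8 (new)  [load 130/190]
  60 → roll 8  [load 190/190]
  60 → roll 9 (new)  [load 60/190]
  50 → roll 7  [load 190/190]
  40 → roll 9  [load 100/190]
  40 → roll 9  [load 140/190]
  40 → roll 9  [load 180/190]
9 paper rolls opened.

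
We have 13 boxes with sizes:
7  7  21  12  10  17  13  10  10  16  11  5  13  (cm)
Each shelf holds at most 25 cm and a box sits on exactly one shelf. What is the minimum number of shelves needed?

Total = 21 + 17 + 16 + 13 + 13 + 12 + 11 + 10 + 10 + 10 + 7 + 7 + 5 = 152 cm.
Lower bound: ⌈152/25⌉ = 7 shelves.
A packing using 7 shelves:
  shelf 1: 21 = 21
  shelf 2: 17 + 7 = 24
  shelf 3: 16 + 7 = 23
  shelf 4: 13 + 12 = 25
  shelf 5: 13 + 11 = 24
  shelf 6: 10 + 10 + 5 = 25
  shelf 7: 10 = 10
This matches the lower bound, so 7 is optimal.

7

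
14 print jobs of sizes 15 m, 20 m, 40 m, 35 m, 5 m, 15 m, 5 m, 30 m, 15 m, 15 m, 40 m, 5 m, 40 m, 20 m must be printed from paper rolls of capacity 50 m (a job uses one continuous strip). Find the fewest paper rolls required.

Total = 40 + 40 + 40 + 35 + 30 + 20 + 20 + 15 + 15 + 15 + 15 + 5 + 5 + 5 = 300 m.
Lower bound: ⌈300/50⌉ = 6 paper rolls.
A packing using 7 paper rolls:
  roll 1: 40 + 5 + 5 = 50
  roll 2: 40 + 5 = 45
  roll 3: 40 = 40
  roll 4: 35 + 15 = 50
  roll 5: 30 + 20 = 50
  roll 6: 20 + 15 + 15 = 50
  roll 7: 15 = 15
No arrangement into 6 paper rolls stays within capacity, so 7 is optimal.

7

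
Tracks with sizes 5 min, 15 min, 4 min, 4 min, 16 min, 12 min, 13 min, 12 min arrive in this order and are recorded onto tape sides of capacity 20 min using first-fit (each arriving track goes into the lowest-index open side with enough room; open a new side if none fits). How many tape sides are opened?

  5 → side 1 (new)  [load 5/20]
  15 → side 1  [load 20/20]
  4 → side 2 (new)  [load 4/20]
  4 → side 2  [load 8/20]
  16 → side 3 (new)  [load 16/20]
  12 → side 2  [load 20/20]
  13 → side 4 (new)  [load 13/20]
  12 → side 5 (new)  [load 12/20]
5 tape sides opened.

5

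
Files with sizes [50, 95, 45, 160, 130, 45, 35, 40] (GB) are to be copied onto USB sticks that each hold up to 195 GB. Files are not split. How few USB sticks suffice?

4

Total = 160 + 130 + 95 + 50 + 45 + 45 + 40 + 35 = 600 GB.
Lower bound: ⌈600/195⌉ = 4 USB sticks.
A packing using 4 USB sticks:
  USB stick 1: 160 + 35 = 195
  USB stick 2: 130 + 50 = 180
  USB stick 3: 95 + 45 + 45 = 185
  USB stick 4: 40 = 40
This matches the lower bound, so 4 is optimal.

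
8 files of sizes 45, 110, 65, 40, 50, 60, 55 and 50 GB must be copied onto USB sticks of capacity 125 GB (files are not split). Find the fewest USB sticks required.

Total = 110 + 65 + 60 + 55 + 50 + 50 + 45 + 40 = 475 GB.
Lower bound: ⌈475/125⌉ = 4 USB sticks.
A packing using 5 USB sticks:
  USB stick 1: 110 = 110
  USB stick 2: 65 + 60 = 125
  USB stick 3: 55 + 50 = 105
  USB stick 4: 50 + 45 = 95
  USB stick 5: 40 = 40
No arrangement into 4 USB sticks stays within capacity, so 5 is optimal.

5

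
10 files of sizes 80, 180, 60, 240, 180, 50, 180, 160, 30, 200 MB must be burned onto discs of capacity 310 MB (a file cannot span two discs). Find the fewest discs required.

Total = 240 + 200 + 180 + 180 + 180 + 160 + 80 + 60 + 50 + 30 = 1360 MB.
Lower bound: ⌈1360/310⌉ = 5 discs.
Also, 6 files each exceed 155 MB, and no two of those can share a disc, so at least 6 discs are needed.
A packing using 6 discs:
  disc 1: 240 + 60 = 300
  disc 2: 200 + 80 + 30 = 310
  disc 3: 180 + 50 = 230
  disc 4: 180 = 180
  disc 5: 180 = 180
  disc 6: 160 = 160
This matches the lower bound, so 6 is optimal.

6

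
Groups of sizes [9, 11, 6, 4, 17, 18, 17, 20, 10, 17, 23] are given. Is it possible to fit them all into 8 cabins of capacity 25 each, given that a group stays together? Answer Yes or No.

Yes

A valid assignment using 8 cabins:
  cabin 1: 23 = 23
  cabin 2: 20 + 4 = 24
  cabin 3: 18 + 6 = 24
  cabin 4: 17 = 17
  cabin 5: 17 = 17
  cabin 6: 17 = 17
  cabin 7: 11 + 10 = 21
  cabin 8: 9 = 9
Every load is within 25, so 8 cabins suffice.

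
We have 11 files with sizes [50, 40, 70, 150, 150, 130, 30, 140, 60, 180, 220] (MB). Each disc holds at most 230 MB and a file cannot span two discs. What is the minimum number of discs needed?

Total = 220 + 180 + 150 + 150 + 140 + 130 + 70 + 60 + 50 + 40 + 30 = 1220 MB.
Lower bound: ⌈1220/230⌉ = 6 discs.
A packing using 6 discs:
  disc 1: 220 = 220
  disc 2: 180 + 50 = 230
  disc 3: 150 + 70 = 220
  disc 4: 150 + 60 = 210
  disc 5: 140 + 40 + 30 = 210
  disc 6: 130 = 130
This matches the lower bound, so 6 is optimal.

6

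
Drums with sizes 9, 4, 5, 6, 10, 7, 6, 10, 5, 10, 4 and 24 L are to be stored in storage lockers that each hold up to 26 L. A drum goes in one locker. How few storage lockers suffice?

Total = 24 + 10 + 10 + 10 + 9 + 7 + 6 + 6 + 5 + 5 + 4 + 4 = 100 L.
Lower bound: ⌈100/26⌉ = 4 storage lockers.
A packing using 4 storage lockers:
  locker 1: 24 = 24
  locker 2: 10 + 10 + 6 = 26
  locker 3: 10 + 9 + 7 = 26
  locker 4: 6 + 5 + 5 + 4 + 4 = 24
This matches the lower bound, so 4 is optimal.

4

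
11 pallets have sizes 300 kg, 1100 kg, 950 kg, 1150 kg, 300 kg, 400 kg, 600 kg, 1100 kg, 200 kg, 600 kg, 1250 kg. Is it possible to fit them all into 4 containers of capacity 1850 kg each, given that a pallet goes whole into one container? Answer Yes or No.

No

Total = 7950 kg; ⌈7950/1850⌉ = 5.
At least 5 containers are required, but only 4 are allowed.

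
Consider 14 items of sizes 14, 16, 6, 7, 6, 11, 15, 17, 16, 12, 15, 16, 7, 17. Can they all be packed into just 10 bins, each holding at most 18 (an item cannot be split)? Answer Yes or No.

Total = 175; ⌈175/18⌉ = 10.
The bound of 10 does not rule out 10, but exhaustive search shows no assignment into 10 bins of capacity 18 exists — the minimum is 11.

No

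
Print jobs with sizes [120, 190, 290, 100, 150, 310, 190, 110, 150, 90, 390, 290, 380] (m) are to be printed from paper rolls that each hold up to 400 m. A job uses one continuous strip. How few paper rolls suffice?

Total = 390 + 380 + 310 + 290 + 290 + 190 + 190 + 150 + 150 + 120 + 110 + 100 + 90 = 2760 m.
Lower bound: ⌈2760/400⌉ = 7 paper rolls.
A packing using 8 paper rolls:
  roll 1: 390 = 390
  roll 2: 380 = 380
  roll 3: 310 + 90 = 400
  roll 4: 290 + 110 = 400
  roll 5: 290 + 100 = 390
  roll 6: 190 + 190 = 380
  roll 7: 150 + 150 = 300
  roll 8: 120 = 120
No arrangement into 7 paper rolls stays within capacity, so 8 is optimal.

8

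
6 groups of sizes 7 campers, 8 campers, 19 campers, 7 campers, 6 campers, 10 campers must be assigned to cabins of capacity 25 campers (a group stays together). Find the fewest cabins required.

Total = 19 + 10 + 8 + 7 + 7 + 6 = 57 campers.
Lower bound: ⌈57/25⌉ = 3 cabins.
A packing using 3 cabins:
  cabin 1: 19 + 6 = 25
  cabin 2: 10 + 8 + 7 = 25
  cabin 3: 7 = 7
This matches the lower bound, so 3 is optimal.

3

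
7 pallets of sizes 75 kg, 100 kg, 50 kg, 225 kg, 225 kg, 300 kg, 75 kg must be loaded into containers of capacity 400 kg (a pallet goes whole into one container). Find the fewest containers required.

3

Total = 300 + 225 + 225 + 100 + 75 + 75 + 50 = 1050 kg.
Lower bound: ⌈1050/400⌉ = 3 containers.
A packing using 3 containers:
  container 1: 300 + 100 = 400
  container 2: 225 + 75 + 75 = 375
  container 3: 225 + 50 = 275
This matches the lower bound, so 3 is optimal.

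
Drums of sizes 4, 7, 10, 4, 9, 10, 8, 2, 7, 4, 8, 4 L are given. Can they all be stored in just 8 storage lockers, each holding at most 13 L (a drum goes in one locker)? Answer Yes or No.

A valid assignment using 7 storage lockers:
  locker 1: 10 + 2 = 12
  locker 2: 10 = 10
  locker 3: 9 + 4 = 13
  locker 4: 8 + 4 = 12
  locker 5: 8 + 4 = 12
  locker 6: 7 + 4 = 11
  locker 7: 7 = 7
That uses only 7 ≤ 8, so 8 storage lockers are enough.

Yes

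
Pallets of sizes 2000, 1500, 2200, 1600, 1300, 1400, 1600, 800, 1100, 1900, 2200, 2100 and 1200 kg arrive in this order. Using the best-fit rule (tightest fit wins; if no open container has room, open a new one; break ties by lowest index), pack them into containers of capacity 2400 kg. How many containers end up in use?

11

  2000 → container 1 (new)  [load 2000/2400]
  1500 → container 2 (new)  [load 1500/2400]
  2200 → container 3 (new)  [load 2200/2400]
  1600 → container 4 (new)  [load 1600/2400]
  1300 → container 5 (new)  [load 1300/2400]
  1400 → container 6 (new)  [load 1400/2400]
  1600 → container 7 (new)  [load 1600/2400]
  800 → container 4  [load 2400/2400]
  1100 → container 5  [load 2400/2400]
  1900 → container 8 (new)  [load 1900/2400]
  2200 → container 9 (new)  [load 2200/2400]
  2100 → container 10 (new)  [load 2100/2400]
  1200 → container 11 (new)  [load 1200/2400]
11 containers opened.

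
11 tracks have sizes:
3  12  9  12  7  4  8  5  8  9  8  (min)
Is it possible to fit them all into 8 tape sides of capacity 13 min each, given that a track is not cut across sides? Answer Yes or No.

A valid assignment using 8 tape sides:
  side 1: 12 = 12
  side 2: 12 = 12
  side 3: 9 + 4 = 13
  side 4: 9 + 3 = 12
  side 5: 8 + 5 = 13
  side 6: 8 = 8
  side 7: 8 = 8
  side 8: 7 = 7
Every load is within 13 min, so 8 tape sides suffice.

Yes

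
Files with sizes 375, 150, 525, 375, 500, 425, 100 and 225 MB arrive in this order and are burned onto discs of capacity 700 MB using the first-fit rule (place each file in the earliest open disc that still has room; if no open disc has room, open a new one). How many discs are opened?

  375 → disc 1 (new)  [load 375/700]
  150 → disc 1  [load 525/700]
  525 → disc 2 (new)  [load 525/700]
  375 → disc 3 (new)  [load 375/700]
  500 → disc 4 (new)  [load 500/700]
  425 → disc 5 (new)  [load 425/700]
  100 → disc 1  [load 625/700]
  225 → disc 3  [load 600/700]
5 discs opened.

5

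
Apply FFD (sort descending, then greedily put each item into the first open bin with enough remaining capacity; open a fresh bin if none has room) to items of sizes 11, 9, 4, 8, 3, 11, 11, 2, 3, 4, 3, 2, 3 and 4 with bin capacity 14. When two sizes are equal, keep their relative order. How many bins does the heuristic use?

6

Sorted descending: 11, 11, 11, 9, 8, 4, 4, 4, 3, 3, 3, 3, 2, 2.
  11 → bin 1 (new)  [load 11/14]
  11 → bin 2 (new)  [load 11/14]
  11 → bin 3 (new)  [load 11/14]
  9 → bin 4 (new)  [load 9/14]
  8 → bin 5 (new)  [load 8/14]
  4 → bin 4  [load 13/14]
  4 → bin 5  [load 12/14]
  4 → bin 6 (new)  [load 4/14]
  3 → bin 1  [load 14/14]
  3 → bin 2  [load 14/14]
  3 → bin 3  [load 14/14]
  3 → bin 6  [load 7/14]
  2 → bin 5  [load 14/14]
  2 → bin 6  [load 9/14]
6 bins opened.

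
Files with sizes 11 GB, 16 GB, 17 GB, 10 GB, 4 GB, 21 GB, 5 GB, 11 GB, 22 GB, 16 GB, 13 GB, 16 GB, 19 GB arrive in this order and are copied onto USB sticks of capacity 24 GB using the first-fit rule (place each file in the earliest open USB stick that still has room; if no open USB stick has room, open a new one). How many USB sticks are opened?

9

  11 → USB stick 1 (new)  [load 11/24]
  16 → USB stick 2 (new)  [load 16/24]
  17 → USB stick 3 (new)  [load 17/24]
  10 → USB stick 1  [load 21/24]
  4 → USB stick 2  [load 20/24]
  21 → USB stick 4 (new)  [load 21/24]
  5 → USB stick 3  [load 22/24]
  11 → USB stick 5 (new)  [load 11/24]
  22 → USB stick 6 (new)  [load 22/24]
  16 → USB stick 7 (new)  [load 16/24]
  13 → USB stick 5  [load 24/24]
  16 → USB stick 8 (new)  [load 16/24]
  19 → USB stick 9 (new)  [load 19/24]
9 USB sticks opened.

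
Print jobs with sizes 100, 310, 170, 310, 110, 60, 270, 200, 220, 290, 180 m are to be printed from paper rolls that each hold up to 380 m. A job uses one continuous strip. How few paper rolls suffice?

Total = 310 + 310 + 290 + 270 + 220 + 200 + 180 + 170 + 110 + 100 + 60 = 2220 m.
Lower bound: ⌈2220/380⌉ = 6 paper rolls.
A packing using 7 paper rolls:
  roll 1: 310 + 60 = 370
  roll 2: 310 = 310
  roll 3: 290 = 290
  roll 4: 270 + 110 = 380
  roll 5: 220 + 100 = 320
  roll 6: 200 + 180 = 380
  roll 7: 170 = 170
No arrangement into 6 paper rolls stays within capacity, so 7 is optimal.

7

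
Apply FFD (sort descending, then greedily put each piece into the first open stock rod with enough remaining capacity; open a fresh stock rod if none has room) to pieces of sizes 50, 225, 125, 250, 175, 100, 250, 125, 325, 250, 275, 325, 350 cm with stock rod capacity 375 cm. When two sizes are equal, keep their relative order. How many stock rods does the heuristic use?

9

Sorted descending: 350, 325, 325, 275, 250, 250, 250, 225, 175, 125, 125, 100, 50.
  350 → stock rod 1 (new)  [load 350/375]
  325 → stock rod 2 (new)  [load 325/375]
  325 → stock rod 3 (new)  [load 325/375]
  275 → stock rod 4 (new)  [load 275/375]
  250 → stock rod 5 (new)  [load 250/375]
  250 → stock rod 6 (new)  [load 250/375]
  250 → stock rod 7 (new)  [load 250/375]
  225 → stock rod 8 (new)  [load 225/375]
  175 → stock rod 9 (new)  [load 175/375]
  125 → stock rod 5  [load 375/375]
  125 → stock rod 6  [load 375/375]
  100 → stock rod 4  [load 375/375]
  50 → stock rod 2  [load 375/375]
9 stock rods opened.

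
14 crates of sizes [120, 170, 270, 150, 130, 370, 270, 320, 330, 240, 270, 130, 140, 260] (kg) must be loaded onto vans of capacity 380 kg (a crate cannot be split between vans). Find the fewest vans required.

Total = 370 + 330 + 320 + 270 + 270 + 270 + 260 + 240 + 170 + 150 + 140 + 130 + 130 + 120 = 3170 kg.
Lower bound: ⌈3170/380⌉ = 9 vans.
A packing using 10 vans:
  van 1: 370 = 370
  van 2: 330 = 330
  van 3: 320 = 320
  van 4: 270 = 270
  van 5: 270 = 270
  van 6: 270 = 270
  van 7: 260 + 120 = 380
  van 8: 240 + 140 = 380
  van 9: 170 + 150 = 320
  van 10: 130 + 130 = 260
No arrangement into 9 vans stays within capacity, so 10 is optimal.

10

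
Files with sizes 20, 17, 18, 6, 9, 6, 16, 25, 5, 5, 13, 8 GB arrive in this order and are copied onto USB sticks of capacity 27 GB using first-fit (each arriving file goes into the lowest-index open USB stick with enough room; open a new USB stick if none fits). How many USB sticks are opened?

  20 → USB stick 1 (new)  [load 20/27]
  17 → USB stick 2 (new)  [load 17/27]
  18 → USB stick 3 (new)  [load 18/27]
  6 → USB stick 1  [load 26/27]
  9 → USB stick 2  [load 26/27]
  6 → USB stick 3  [load 24/27]
  16 → USB stick 4 (new)  [load 16/27]
  25 → USB stick 5 (new)  [load 25/27]
  5 → USB stick 4  [load 21/27]
  5 → USB stick 4  [load 26/27]
  13 → USB stick 6 (new)  [load 13/27]
  8 → USB stick 6  [load 21/27]
6 USB sticks opened.

6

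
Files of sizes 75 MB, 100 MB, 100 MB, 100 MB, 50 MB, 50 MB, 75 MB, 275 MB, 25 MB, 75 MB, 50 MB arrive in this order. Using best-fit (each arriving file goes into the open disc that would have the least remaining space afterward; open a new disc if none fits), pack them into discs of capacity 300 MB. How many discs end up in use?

4

  75 → disc 1 (new)  [load 75/300]
  100 → disc 1  [load 175/300]
  100 → disc 1  [load 275/300]
  100 → disc 2 (new)  [load 100/300]
  50 → disc 2  [load 150/300]
  50 → disc 2  [load 200/300]
  75 → disc 2  [load 275/300]
  275 → disc 3 (new)  [load 275/300]
  25 → disc 1  [load 300/300]
  75 → disc 4 (new)  [load 75/300]
  50 → disc 4  [load 125/300]
4 discs opened.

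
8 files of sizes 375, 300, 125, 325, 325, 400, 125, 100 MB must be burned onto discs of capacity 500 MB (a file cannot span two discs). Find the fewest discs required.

Total = 400 + 375 + 325 + 325 + 300 + 125 + 125 + 100 = 2075 MB.
Lower bound: ⌈2075/500⌉ = 5 discs.
A packing using 5 discs:
  disc 1: 400 + 100 = 500
  disc 2: 375 + 125 = 500
  disc 3: 325 + 125 = 450
  disc 4: 325 = 325
  disc 5: 300 = 300
This matches the lower bound, so 5 is optimal.

5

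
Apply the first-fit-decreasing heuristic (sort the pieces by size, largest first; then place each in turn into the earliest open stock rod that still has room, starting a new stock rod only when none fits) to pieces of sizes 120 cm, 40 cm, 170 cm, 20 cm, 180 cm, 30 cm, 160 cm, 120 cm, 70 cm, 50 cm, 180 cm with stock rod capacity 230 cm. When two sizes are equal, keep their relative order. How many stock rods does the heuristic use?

Sorted descending: 180, 180, 170, 160, 120, 120, 70, 50, 40, 30, 20.
  180 → stock rod 1 (new)  [load 180/230]
  180 → stock rod 2 (new)  [load 180/230]
  170 → stock rod 3 (new)  [load 170/230]
  160 → stock rod 4 (new)  [load 160/230]
  120 → stock rod 5 (new)  [load 120/230]
  120 → stock rod 6 (new)  [load 120/230]
  70 → stock rod 4  [load 230/230]
  50 → stock rod 1  [load 230/230]
  40 → stock rod 2  [load 220/230]
  30 → stock rod 3  [load 200/230]
  20 → stock rod 3  [load 220/230]
6 stock rods opened.

6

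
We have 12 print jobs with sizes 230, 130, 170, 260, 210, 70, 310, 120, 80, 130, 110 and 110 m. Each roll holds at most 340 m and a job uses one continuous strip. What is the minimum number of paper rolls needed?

6

Total = 310 + 260 + 230 + 210 + 170 + 130 + 130 + 120 + 110 + 110 + 80 + 70 = 1930 m.
Lower bound: ⌈1930/340⌉ = 6 paper rolls.
A packing using 6 paper rolls:
  roll 1: 310 = 310
  roll 2: 260 + 80 = 340
  roll 3: 230 + 110 = 340
  roll 4: 210 + 130 = 340
  roll 5: 170 + 130 = 300
  roll 6: 120 + 110 + 70 = 300
This matches the lower bound, so 6 is optimal.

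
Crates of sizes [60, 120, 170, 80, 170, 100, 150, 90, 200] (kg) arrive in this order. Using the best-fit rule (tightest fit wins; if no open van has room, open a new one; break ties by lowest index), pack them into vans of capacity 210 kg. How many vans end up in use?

7

  60 → van 1 (new)  [load 60/210]
  120 → van 1  [load 180/210]
  170 → van 2 (new)  [load 170/210]
  80 → van 3 (new)  [load 80/210]
  170 → van 4 (new)  [load 170/210]
  100 → van 3  [load 180/210]
  150 → van 5 (new)  [load 150/210]
  90 → van 6 (new)  [load 90/210]
  200 → van 7 (new)  [load 200/210]
7 vans opened.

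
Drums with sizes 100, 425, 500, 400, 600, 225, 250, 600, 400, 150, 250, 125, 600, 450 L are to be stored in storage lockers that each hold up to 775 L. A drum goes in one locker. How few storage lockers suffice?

8

Total = 600 + 600 + 600 + 500 + 450 + 425 + 400 + 400 + 250 + 250 + 225 + 150 + 125 + 100 = 5075 L.
Lower bound: ⌈5075/775⌉ = 7 storage lockers.
Also, 8 drums each exceed 775/2 L, and no two of those can share a locker, so at least 8 storage lockers are needed.
A packing using 8 storage lockers:
  locker 1: 600 + 150 = 750
  locker 2: 600 + 125 = 725
  locker 3: 600 + 100 = 700
  locker 4: 500 + 250 = 750
  locker 5: 450 + 250 = 700
  locker 6: 425 + 225 = 650
  locker 7: 400 = 400
  locker 8: 400 = 400
This matches the lower bound, so 8 is optimal.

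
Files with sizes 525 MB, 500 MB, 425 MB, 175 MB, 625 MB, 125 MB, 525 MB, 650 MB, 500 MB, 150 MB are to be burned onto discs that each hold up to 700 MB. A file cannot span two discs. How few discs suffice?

Total = 650 + 625 + 525 + 525 + 500 + 500 + 425 + 175 + 150 + 125 = 4200 MB.
Lower bound: ⌈4200/700⌉ = 6 discs.
Also, 7 files each exceed 350 MB, and no two of those can share a disc, so at least 7 discs are needed.
A packing using 7 discs:
  disc 1: 650 = 650
  disc 2: 625 = 625
  disc 3: 525 + 175 = 700
  disc 4: 525 + 150 = 675
  disc 5: 500 + 125 = 625
  disc 6: 500 = 500
  disc 7: 425 = 425
This matches the lower bound, so 7 is optimal.

7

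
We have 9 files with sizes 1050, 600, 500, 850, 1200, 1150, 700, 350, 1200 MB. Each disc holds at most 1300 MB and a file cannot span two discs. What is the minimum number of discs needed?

7

Total = 1200 + 1200 + 1150 + 1050 + 850 + 700 + 600 + 500 + 350 = 7600 MB.
Lower bound: ⌈7600/1300⌉ = 6 discs.
A packing using 7 discs:
  disc 1: 1200 = 1200
  disc 2: 1200 = 1200
  disc 3: 1150 = 1150
  disc 4: 1050 = 1050
  disc 5: 850 + 350 = 1200
  disc 6: 700 + 600 = 1300
  disc 7: 500 = 500
No arrangement into 6 discs stays within capacity, so 7 is optimal.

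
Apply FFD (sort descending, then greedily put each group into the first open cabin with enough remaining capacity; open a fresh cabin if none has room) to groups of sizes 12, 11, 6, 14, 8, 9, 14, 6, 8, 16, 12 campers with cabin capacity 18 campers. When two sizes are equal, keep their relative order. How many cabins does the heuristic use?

Sorted descending: 16, 14, 14, 12, 12, 11, 9, 8, 8, 6, 6.
  16 → cabin 1 (new)  [load 16/18]
  14 → cabin 2 (new)  [load 14/18]
  14 → cabin 3 (new)  [load 14/18]
  12 → cabin 4 (new)  [load 12/18]
  12 → cabin 5 (new)  [load 12/18]
  11 → cabin 6 (new)  [load 11/18]
  9 → cabin 7 (new)  [load 9/18]
  8 → cabin 7  [load 17/18]
  8 → cabin 8 (new)  [load 8/18]
  6 → cabin 4  [load 18/18]
  6 → cabin 5  [load 18/18]
8 cabins opened.

8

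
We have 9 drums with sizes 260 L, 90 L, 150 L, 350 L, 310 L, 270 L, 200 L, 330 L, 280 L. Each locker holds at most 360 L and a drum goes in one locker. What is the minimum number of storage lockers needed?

Total = 350 + 330 + 310 + 280 + 270 + 260 + 200 + 150 + 90 = 2240 L.
Lower bound: ⌈2240/360⌉ = 7 storage lockers.
A packing using 7 storage lockers:
  locker 1: 350 = 350
  locker 2: 330 = 330
  locker 3: 310 = 310
  locker 4: 280 = 280
  locker 5: 270 + 90 = 360
  locker 6: 260 = 260
  locker 7: 200 + 150 = 350
This matches the lower bound, so 7 is optimal.

7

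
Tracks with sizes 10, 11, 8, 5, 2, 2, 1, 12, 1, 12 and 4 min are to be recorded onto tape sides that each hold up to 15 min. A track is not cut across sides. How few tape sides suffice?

5

Total = 12 + 12 + 11 + 10 + 8 + 5 + 4 + 2 + 2 + 1 + 1 = 68 min.
Lower bound: ⌈68/15⌉ = 5 tape sides.
A packing using 5 tape sides:
  side 1: 12 + 2 + 1 = 15
  side 2: 12 + 2 + 1 = 15
  side 3: 11 + 4 = 15
  side 4: 10 + 5 = 15
  side 5: 8 = 8
This matches the lower bound, so 5 is optimal.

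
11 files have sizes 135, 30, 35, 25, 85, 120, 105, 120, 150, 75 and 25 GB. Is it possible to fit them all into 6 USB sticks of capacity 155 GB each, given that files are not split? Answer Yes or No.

Total = 905 GB; ⌈905/155⌉ = 6.
The bound of 6 does not rule out 6, but exhaustive search shows no assignment into 6 USB sticks of capacity 155 GB exists — the minimum is 7.

No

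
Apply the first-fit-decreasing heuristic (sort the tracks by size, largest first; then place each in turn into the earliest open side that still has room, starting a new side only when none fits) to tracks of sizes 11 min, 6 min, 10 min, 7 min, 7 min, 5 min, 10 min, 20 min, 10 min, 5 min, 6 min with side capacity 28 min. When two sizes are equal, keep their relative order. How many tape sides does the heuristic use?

4

Sorted descending: 20, 11, 10, 10, 10, 7, 7, 6, 6, 5, 5.
  20 → side 1 (new)  [load 20/28]
  11 → side 2 (new)  [load 11/28]
  10 → side 2  [load 21/28]
  10 → side 3 (new)  [load 10/28]
  10 → side 3  [load 20/28]
  7 → side 1  [load 27/28]
  7 → side 2  [load 28/28]
  6 → side 3  [load 26/28]
  6 → side 4 (new)  [load 6/28]
  5 → side 4  [load 11/28]
  5 → side 4  [load 16/28]
4 tape sides opened.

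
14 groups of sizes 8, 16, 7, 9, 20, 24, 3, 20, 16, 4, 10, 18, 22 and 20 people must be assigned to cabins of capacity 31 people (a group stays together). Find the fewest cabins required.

Total = 24 + 22 + 20 + 20 + 20 + 18 + 16 + 16 + 10 + 9 + 8 + 7 + 4 + 3 = 197 people.
Lower bound: ⌈197/31⌉ = 7 cabins.
Also, 8 groups each exceed 31/2 people, and no two of those can share a cabin, so at least 8 cabins are needed.
A packing using 8 cabins:
  cabin 1: 24 + 7 = 31
  cabin 2: 22 + 9 = 31
  cabin 3: 20 + 10 = 30
  cabin 4: 20 + 8 + 3 = 31
  cabin 5: 20 + 4 = 24
  cabin 6: 18 = 18
  cabin 7: 16 = 16
  cabin 8: 16 = 16
This matches the lower bound, so 8 is optimal.

8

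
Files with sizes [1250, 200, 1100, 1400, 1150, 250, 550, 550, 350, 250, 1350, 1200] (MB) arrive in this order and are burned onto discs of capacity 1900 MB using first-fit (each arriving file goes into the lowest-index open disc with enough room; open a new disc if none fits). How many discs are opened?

  1250 → disc 1 (new)  [load 1250/1900]
  200 → disc 1  [load 1450/1900]
  1100 → disc 2 (new)  [load 1100/1900]
  1400 → disc 3 (new)  [load 1400/1900]
  1150 → disc 4 (new)  [load 1150/1900]
  250 → disc 1  [load 1700/1900]
  550 → disc 2  [load 1650/1900]
  550 → disc 4  [load 1700/1900]
  350 → disc 3  [load 1750/1900]
  250 → disc 2  [load 1900/1900]
  1350 → disc 5 (new)  [load 1350/1900]
  1200 → disc 6 (new)  [load 1200/1900]
6 discs opened.

6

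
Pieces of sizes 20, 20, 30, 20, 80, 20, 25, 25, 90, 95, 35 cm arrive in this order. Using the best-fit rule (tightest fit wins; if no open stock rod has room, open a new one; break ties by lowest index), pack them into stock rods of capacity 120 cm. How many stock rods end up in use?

  20 → stock rod 1 (new)  [load 20/120]
  20 → stock rod 1  [load 40/120]
  30 → stock rod 1  [load 70/120]
  20 → stock rod 1  [load 90/120]
  80 → stock rod 2 (new)  [load 80/120]
  20 → stock rod 1  [load 110/120]
  25 → stock rod 2  [load 105/120]
  25 → stock rod 3 (new)  [load 25/120]
  90 → stock rod 3  [load 115/120]
  95 → stock rod 4 (new)  [load 95/120]
  35 → stock rod 5 (new)  [load 35/120]
5 stock rods opened.

5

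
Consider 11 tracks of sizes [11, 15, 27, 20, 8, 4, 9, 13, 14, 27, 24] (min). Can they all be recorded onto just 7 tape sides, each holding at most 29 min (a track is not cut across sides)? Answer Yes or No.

A valid assignment using 7 tape sides:
  side 1: 27 = 27
  side 2: 27 = 27
  side 3: 24 + 4 = 28
  side 4: 20 + 9 = 29
  side 5: 15 + 14 = 29
  side 6: 13 + 11 = 24
  side 7: 8 = 8
Every load is within 29 min, so 7 tape sides suffice.

Yes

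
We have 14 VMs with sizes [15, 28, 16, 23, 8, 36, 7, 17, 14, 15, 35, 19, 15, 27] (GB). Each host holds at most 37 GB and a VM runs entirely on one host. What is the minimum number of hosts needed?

Total = 36 + 35 + 28 + 27 + 23 + 19 + 17 + 16 + 15 + 15 + 15 + 14 + 8 + 7 = 275 GB.
Lower bound: ⌈275/37⌉ = 8 hosts.
A packing using 8 hosts:
  host 1: 36 = 36
  host 2: 35 = 35
  host 3: 28 + 8 = 36
  host 4: 27 + 7 = 34
  host 5: 23 + 14 = 37
  host 6: 19 + 17 = 36
  host 7: 16 + 15 = 31
  host 8: 15 + 15 = 30
This matches the lower bound, so 8 is optimal.

8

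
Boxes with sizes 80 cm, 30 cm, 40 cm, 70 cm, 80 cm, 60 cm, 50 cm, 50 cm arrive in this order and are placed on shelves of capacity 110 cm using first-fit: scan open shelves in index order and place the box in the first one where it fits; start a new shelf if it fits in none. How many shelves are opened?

  80 → shelf 1 (new)  [load 80/110]
  30 → shelf 1  [load 110/110]
  40 → shelf 2 (new)  [load 40/110]
  70 → shelf 2  [load 110/110]
  80 → shelf 3 (new)  [load 80/110]
  60 → shelf 4 (new)  [load 60/110]
  50 → shelf 4  [load 110/110]
  50 → shelf 5 (new)  [load 50/110]
5 shelves opened.

5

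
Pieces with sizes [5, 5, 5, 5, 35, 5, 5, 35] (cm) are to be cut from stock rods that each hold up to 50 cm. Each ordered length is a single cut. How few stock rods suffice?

2

Total = 35 + 35 + 5 + 5 + 5 + 5 + 5 + 5 = 100 cm.
Lower bound: ⌈100/50⌉ = 2 stock rods.
A packing using 2 stock rods:
  stock rod 1: 35 + 5 + 5 + 5 = 50
  stock rod 2: 35 + 5 + 5 + 5 = 50
This matches the lower bound, so 2 is optimal.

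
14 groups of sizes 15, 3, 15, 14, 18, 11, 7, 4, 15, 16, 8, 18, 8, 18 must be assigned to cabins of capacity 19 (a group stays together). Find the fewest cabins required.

10

Total = 18 + 18 + 18 + 16 + 15 + 15 + 15 + 14 + 11 + 8 + 8 + 7 + 4 + 3 = 170.
Lower bound: ⌈170/19⌉ = 9 cabins.
A packing using 10 cabins:
  cabin 1: 18 = 18
  cabin 2: 18 = 18
  cabin 3: 18 = 18
  cabin 4: 16 + 3 = 19
  cabin 5: 15 + 4 = 19
  cabin 6: 15 = 15
  cabin 7: 15 = 15
  cabin 8: 14 = 14
  cabin 9: 11 + 8 = 19
  cabin 10: 8 + 7 = 15
No arrangement into 9 cabins stays within capacity, so 10 is optimal.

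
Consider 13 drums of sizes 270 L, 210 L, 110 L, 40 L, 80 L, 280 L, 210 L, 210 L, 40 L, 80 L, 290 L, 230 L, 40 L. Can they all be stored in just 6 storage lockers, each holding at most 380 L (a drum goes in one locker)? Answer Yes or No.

No

Total = 2090 L; ⌈2090/380⌉ = 6.
7 drums each exceed half the capacity and cannot share a locker, forcing at least 7 storage lockers.
At least 7 storage lockers are required, but only 6 are allowed.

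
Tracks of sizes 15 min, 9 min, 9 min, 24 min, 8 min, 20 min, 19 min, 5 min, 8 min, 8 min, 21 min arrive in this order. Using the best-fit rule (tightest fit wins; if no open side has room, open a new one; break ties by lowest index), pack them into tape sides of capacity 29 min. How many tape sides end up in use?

  15 → side 1 (new)  [load 15/29]
  9 → side 1  [load 24/29]
  9 → side 2 (new)  [load 9/29]
  24 → side 3 (new)  [load 24/29]
  8 → side 2  [load 17/29]
  20 → side 4 (new)  [load 20/29]
  19 → side 5 (new)  [load 19/29]
  5 → side 1  [load 29/29]
  8 → side 4  [load 28/29]
  8 → side 5  [load 27/29]
  21 → side 6 (new)  [load 21/29]
6 tape sides opened.

6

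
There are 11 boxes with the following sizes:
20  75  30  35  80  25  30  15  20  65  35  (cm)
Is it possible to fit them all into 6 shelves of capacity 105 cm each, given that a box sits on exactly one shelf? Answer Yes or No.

Yes

A valid assignment using 5 shelves:
  shelf 1: 80 + 25 = 105
  shelf 2: 75 + 30 = 105
  shelf 3: 65 + 35 = 100
  shelf 4: 35 + 30 + 20 + 20 = 105
  shelf 5: 15 = 15
That uses only 5 ≤ 6, so 6 shelves are enough.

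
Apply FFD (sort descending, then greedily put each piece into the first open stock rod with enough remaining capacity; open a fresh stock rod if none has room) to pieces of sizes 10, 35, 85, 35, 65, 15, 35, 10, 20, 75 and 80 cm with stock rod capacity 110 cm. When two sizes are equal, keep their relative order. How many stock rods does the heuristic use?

5

Sorted descending: 85, 80, 75, 65, 35, 35, 35, 20, 15, 10, 10.
  85 → stock rod 1 (new)  [load 85/110]
  80 → stock rod 2 (new)  [load 80/110]
  75 → stock rod 3 (new)  [load 75/110]
  65 → stock rod 4 (new)  [load 65/110]
  35 → stock rod 3  [load 110/110]
  35 → stock rod 4  [load 100/110]
  35 → stock rod 5 (new)  [load 35/110]
  20 → stock rod 1  [load 105/110]
  15 → stock rod 2  [load 95/110]
  10 → stock rod 2  [load 105/110]
  10 → stock rod 4  [load 110/110]
5 stock rods opened.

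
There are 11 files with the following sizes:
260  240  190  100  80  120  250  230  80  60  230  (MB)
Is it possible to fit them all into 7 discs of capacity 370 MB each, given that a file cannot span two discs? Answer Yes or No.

Yes

A valid assignment using 6 discs:
  disc 1: 260 + 100 = 360
  disc 2: 250 + 120 = 370
  disc 3: 240 + 80 = 320
  disc 4: 230 + 80 + 60 = 370
  disc 5: 230 = 230
  disc 6: 190 = 190
That uses only 6 ≤ 7, so 7 discs are enough.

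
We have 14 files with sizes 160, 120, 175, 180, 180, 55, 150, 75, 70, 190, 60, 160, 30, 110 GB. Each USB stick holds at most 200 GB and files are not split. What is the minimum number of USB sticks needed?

10

Total = 190 + 180 + 180 + 175 + 160 + 160 + 150 + 120 + 110 + 75 + 70 + 60 + 55 + 30 = 1715 GB.
Lower bound: ⌈1715/200⌉ = 9 USB sticks.
A packing using 10 USB sticks:
  USB stick 1: 190 = 190
  USB stick 2: 180 = 180
  USB stick 3: 180 = 180
  USB stick 4: 175 = 175
  USB stick 5: 160 + 30 = 190
  USB stick 6: 160 = 160
  USB stick 7: 150 = 150
  USB stick 8: 120 + 75 = 195
  USB stick 9: 110 + 70 = 180
  USB stick 10: 60 + 55 = 115
No arrangement into 9 USB sticks stays within capacity, so 10 is optimal.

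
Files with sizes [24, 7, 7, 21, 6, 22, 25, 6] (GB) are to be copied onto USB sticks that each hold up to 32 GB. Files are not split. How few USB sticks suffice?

Total = 25 + 24 + 22 + 21 + 7 + 7 + 6 + 6 = 118 GB.
Lower bound: ⌈118/32⌉ = 4 USB sticks.
A packing using 4 USB sticks:
  USB stick 1: 25 + 7 = 32
  USB stick 2: 24 + 7 = 31
  USB stick 3: 22 + 6 = 28
  USB stick 4: 21 + 6 = 27
This matches the lower bound, so 4 is optimal.

4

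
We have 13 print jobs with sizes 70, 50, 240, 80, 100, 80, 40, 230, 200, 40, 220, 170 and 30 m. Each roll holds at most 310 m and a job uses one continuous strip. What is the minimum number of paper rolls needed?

5

Total = 240 + 230 + 220 + 200 + 170 + 100 + 80 + 80 + 70 + 50 + 40 + 40 + 30 = 1550 m.
Lower bound: ⌈1550/310⌉ = 5 paper rolls.
A packing using 5 paper rolls:
  roll 1: 240 + 70 = 310
  roll 2: 230 + 80 = 310
  roll 3: 220 + 50 + 40 = 310
  roll 4: 200 + 80 + 30 = 310
  roll 5: 170 + 100 + 40 = 310
This matches the lower bound, so 5 is optimal.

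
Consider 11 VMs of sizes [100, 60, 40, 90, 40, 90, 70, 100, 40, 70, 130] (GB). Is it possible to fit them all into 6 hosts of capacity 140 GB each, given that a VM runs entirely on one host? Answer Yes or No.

Total = 830 GB; ⌈830/140⌉ = 6.
The bound of 6 does not rule out 6, but exhaustive search shows no assignment into 6 hosts of capacity 140 GB exists — the minimum is 7.

No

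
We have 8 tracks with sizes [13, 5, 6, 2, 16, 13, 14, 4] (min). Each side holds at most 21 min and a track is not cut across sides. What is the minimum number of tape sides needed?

4

Total = 16 + 14 + 13 + 13 + 6 + 5 + 4 + 2 = 73 min.
Lower bound: ⌈73/21⌉ = 4 tape sides.
A packing using 4 tape sides:
  side 1: 16 + 5 = 21
  side 2: 14 + 6 = 20
  side 3: 13 + 4 + 2 = 19
  side 4: 13 = 13
This matches the lower bound, so 4 is optimal.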